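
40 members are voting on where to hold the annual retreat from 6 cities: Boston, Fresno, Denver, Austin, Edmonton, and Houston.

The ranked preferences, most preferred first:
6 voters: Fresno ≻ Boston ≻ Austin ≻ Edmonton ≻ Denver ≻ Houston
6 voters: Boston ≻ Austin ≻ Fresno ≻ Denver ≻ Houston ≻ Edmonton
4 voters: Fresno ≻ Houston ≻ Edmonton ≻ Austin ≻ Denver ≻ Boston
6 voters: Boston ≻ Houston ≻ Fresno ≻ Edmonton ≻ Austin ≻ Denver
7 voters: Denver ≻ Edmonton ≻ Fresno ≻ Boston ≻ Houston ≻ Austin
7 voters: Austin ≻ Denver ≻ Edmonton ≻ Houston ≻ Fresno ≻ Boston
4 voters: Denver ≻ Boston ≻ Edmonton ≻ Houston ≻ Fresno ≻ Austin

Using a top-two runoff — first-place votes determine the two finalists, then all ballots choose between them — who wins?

Round 1 first-place votes: Boston 12, Fresno 10, Denver 11, Austin 7, Edmonton 0, Houston 0. Boston and Denver advance.
Runoff: Boston is ranked above Denver on 18 ballots, Denver above Boston on 22.

Denver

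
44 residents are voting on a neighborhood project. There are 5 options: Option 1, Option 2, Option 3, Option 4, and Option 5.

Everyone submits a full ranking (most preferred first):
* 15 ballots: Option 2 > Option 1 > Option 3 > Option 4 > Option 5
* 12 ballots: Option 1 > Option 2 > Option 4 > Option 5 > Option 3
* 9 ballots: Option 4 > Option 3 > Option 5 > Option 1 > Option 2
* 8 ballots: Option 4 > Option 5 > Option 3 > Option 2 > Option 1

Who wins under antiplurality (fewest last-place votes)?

Last-place votes: Option 1 8, Option 2 9, Option 3 12, Option 4 0, Option 5 15.

Option 4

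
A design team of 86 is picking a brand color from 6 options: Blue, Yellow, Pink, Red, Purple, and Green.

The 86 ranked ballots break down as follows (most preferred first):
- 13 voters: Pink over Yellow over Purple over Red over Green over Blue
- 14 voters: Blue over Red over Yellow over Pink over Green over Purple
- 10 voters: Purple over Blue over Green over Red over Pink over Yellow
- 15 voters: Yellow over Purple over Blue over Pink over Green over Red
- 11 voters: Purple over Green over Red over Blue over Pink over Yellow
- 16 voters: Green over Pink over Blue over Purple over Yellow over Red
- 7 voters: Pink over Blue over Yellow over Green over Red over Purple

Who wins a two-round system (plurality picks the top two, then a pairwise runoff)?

Round 1 first-place votes: Blue 14, Yellow 15, Pink 20, Red 0, Purple 21, Green 16. Purple and Pink advance.
Runoff: Purple is ranked above Pink on 36 ballots, Pink above Purple on 50.

Pink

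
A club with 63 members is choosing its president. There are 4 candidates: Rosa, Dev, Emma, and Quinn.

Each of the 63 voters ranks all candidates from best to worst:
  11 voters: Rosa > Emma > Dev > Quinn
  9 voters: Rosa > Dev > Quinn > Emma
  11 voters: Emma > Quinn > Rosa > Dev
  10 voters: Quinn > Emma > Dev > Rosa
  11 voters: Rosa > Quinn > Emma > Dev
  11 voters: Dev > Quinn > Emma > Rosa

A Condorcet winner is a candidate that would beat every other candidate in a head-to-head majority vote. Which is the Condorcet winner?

Quinn

Quinn vs Rosa: 32–31
Quinn vs Dev: 32–31
Quinn vs Emma: 41–22
Quinn beats every other candidate.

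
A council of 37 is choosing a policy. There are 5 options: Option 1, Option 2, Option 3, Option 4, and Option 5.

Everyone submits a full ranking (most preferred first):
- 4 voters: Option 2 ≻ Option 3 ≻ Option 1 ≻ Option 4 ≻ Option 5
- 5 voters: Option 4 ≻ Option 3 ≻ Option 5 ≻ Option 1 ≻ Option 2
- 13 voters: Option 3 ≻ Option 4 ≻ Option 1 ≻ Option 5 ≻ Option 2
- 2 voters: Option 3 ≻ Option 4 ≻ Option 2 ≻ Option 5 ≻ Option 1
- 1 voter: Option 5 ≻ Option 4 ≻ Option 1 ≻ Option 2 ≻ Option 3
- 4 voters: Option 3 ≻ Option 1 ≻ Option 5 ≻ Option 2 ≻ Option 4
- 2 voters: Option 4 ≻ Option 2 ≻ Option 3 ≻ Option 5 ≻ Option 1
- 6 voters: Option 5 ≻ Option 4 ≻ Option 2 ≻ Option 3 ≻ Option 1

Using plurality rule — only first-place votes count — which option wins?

First-place votes: Option 1 0, Option 2 4, Option 3 19, Option 4 7, Option 5 7.

Option 3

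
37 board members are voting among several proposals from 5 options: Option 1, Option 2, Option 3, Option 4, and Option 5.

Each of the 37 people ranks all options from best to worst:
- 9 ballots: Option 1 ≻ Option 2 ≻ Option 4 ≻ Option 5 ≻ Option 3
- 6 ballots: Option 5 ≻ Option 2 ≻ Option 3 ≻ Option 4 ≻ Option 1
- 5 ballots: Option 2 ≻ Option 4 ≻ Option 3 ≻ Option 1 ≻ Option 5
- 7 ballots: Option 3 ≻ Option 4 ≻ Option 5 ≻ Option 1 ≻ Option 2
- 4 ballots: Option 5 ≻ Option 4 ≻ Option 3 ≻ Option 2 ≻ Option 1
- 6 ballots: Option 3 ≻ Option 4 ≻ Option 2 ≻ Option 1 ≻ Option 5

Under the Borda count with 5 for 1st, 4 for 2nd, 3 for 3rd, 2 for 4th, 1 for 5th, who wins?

Option 4

Option 1: 9×5 + 6×1 + 5×2 + 7×2 + 4×1 + 6×2 = 91
Option 2: 9×4 + 6×4 + 5×5 + 7×1 + 4×2 + 6×3 = 118
Option 3: 9×1 + 6×3 + 5×3 + 7×5 + 4×3 + 6×5 = 119
Option 4: 9×3 + 6×2 + 5×4 + 7×4 + 4×4 + 6×4 = 127
Option 5: 9×2 + 6×5 + 5×1 + 7×3 + 4×5 + 6×1 = 100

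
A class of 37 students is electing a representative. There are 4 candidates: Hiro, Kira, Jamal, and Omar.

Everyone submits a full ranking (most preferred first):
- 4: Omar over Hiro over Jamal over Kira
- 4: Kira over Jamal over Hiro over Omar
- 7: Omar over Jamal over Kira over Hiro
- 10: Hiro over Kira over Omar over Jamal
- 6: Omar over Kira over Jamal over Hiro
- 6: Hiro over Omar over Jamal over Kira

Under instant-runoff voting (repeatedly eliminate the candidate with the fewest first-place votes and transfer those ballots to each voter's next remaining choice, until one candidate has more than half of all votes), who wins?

Round 1: Hiro 16, Kira 4, Jamal 0, Omar 17. Jamal eliminated.
Round 2: Hiro 16, Kira 4, Omar 17. Kira eliminated.
Round 3: Hiro 20, Omar 17. Hiro has a majority (≥19).

Hiro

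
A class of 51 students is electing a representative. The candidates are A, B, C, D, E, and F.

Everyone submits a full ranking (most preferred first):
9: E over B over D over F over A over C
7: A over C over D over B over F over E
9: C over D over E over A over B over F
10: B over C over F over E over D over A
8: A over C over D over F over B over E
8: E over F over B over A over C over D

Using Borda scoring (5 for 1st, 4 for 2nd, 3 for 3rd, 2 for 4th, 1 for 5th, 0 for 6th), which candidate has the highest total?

A: 9×1 + 7×5 + 9×2 + 10×0 + 8×5 + 8×2 = 118
B: 9×4 + 7×2 + 9×1 + 10×5 + 8×1 + 8×3 = 141
C: 9×0 + 7×4 + 9×5 + 10×4 + 8×4 + 8×1 = 153
D: 9×3 + 7×3 + 9×4 + 10×1 + 8×3 + 8×0 = 118
E: 9×5 + 7×0 + 9×3 + 10×2 + 8×0 + 8×5 = 132
F: 9×2 + 7×1 + 9×0 + 10×3 + 8×2 + 8×4 = 103

C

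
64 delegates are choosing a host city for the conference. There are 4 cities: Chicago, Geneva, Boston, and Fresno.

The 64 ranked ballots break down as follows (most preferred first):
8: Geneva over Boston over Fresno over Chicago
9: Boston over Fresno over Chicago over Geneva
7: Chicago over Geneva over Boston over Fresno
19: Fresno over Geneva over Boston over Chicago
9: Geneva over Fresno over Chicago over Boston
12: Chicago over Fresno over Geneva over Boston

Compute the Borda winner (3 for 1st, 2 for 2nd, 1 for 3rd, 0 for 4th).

Fresno

Chicago: 8×0 + 9×1 + 7×3 + 19×0 + 9×1 + 12×3 = 75
Geneva: 8×3 + 9×0 + 7×2 + 19×2 + 9×3 + 12×1 = 115
Boston: 8×2 + 9×3 + 7×1 + 19×1 + 9×0 + 12×0 = 69
Fresno: 8×1 + 9×2 + 7×0 + 19×3 + 9×2 + 12×2 = 125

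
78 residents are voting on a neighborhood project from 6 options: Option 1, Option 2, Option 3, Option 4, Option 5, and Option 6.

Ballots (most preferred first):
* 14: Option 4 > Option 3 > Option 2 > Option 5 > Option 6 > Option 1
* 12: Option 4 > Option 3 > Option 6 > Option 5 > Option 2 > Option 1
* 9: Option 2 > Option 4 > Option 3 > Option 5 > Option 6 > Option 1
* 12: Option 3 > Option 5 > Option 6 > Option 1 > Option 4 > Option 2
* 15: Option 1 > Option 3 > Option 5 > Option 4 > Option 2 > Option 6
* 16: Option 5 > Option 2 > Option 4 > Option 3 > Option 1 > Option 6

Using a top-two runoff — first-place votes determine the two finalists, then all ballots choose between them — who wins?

Option 5

Round 1 first-place votes: Option 1 15, Option 2 9, Option 3 12, Option 4 26, Option 5 16, Option 6 0. Option 4 and Option 5 advance.
Runoff: Option 4 is ranked above Option 5 on 35 ballots, Option 5 above Option 4 on 43.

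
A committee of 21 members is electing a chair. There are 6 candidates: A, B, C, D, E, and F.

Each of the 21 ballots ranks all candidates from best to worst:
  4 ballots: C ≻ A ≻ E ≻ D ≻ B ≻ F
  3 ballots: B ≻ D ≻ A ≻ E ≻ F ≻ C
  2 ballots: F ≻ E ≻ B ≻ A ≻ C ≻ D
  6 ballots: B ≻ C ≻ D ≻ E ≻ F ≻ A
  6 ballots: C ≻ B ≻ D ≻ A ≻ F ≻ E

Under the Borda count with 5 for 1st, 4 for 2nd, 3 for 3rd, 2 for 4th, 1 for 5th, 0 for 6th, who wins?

A: 4×4 + 3×3 + 2×2 + 6×0 + 6×2 = 41
B: 4×1 + 3×5 + 2×3 + 6×5 + 6×4 = 79
C: 4×5 + 3×0 + 2×1 + 6×4 + 6×5 = 76
D: 4×2 + 3×4 + 2×0 + 6×3 + 6×3 = 56
E: 4×3 + 3×2 + 2×4 + 6×2 + 6×0 = 38
F: 4×0 + 3×1 + 2×5 + 6×1 + 6×1 = 25

B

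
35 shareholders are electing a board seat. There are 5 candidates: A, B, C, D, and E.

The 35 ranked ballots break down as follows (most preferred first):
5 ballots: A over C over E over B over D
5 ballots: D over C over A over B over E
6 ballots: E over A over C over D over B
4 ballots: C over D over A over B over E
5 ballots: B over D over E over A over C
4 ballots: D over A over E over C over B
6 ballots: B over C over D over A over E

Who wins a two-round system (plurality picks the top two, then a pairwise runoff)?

Round 1 first-place votes: A 5, B 11, C 4, D 9, E 6. B and D advance.
Runoff: B is ranked above D on 16 ballots, D above B on 19.

D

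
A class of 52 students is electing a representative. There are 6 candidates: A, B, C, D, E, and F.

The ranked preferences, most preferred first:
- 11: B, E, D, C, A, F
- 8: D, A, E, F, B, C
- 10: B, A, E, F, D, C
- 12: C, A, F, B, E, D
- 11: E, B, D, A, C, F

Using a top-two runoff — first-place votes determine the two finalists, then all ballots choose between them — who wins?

Round 1 first-place votes: A 0, B 21, C 12, D 8, E 11, F 0. B and C advance.
Runoff: B is ranked above C on 40 ballots, C above B on 12.

B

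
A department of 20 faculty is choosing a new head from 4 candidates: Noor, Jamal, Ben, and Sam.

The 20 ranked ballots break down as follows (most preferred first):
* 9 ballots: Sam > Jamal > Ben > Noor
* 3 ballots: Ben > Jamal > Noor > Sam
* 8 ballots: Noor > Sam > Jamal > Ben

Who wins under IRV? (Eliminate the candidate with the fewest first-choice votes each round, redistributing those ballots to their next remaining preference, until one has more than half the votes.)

Noor

Round 1: Noor 8, Jamal 0, Ben 3, Sam 9. Jamal eliminated.
Round 2: Noor 8, Ben 3, Sam 9. Ben eliminated.
Round 3: Noor 11, Sam 9. Noor has a majority (≥11).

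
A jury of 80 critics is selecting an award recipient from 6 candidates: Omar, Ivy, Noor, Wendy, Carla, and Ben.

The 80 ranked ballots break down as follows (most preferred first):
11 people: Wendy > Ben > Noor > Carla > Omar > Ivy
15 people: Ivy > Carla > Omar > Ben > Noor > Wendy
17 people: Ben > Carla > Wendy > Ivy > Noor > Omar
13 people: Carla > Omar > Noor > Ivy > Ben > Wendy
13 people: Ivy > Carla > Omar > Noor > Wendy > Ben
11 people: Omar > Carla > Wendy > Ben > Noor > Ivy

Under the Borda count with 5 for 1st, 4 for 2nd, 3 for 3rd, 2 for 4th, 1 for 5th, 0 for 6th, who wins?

Omar: 11×1 + 15×3 + 17×0 + 13×4 + 13×3 + 11×5 = 202
Ivy: 11×0 + 15×5 + 17×2 + 13×2 + 13×5 + 11×0 = 200
Noor: 11×3 + 15×1 + 17×1 + 13×3 + 13×2 + 11×1 = 141
Wendy: 11×5 + 15×0 + 17×3 + 13×0 + 13×1 + 11×3 = 152
Carla: 11×2 + 15×4 + 17×4 + 13×5 + 13×4 + 11×4 = 311
Ben: 11×4 + 15×2 + 17×5 + 13×1 + 13×0 + 11×2 = 194

Carla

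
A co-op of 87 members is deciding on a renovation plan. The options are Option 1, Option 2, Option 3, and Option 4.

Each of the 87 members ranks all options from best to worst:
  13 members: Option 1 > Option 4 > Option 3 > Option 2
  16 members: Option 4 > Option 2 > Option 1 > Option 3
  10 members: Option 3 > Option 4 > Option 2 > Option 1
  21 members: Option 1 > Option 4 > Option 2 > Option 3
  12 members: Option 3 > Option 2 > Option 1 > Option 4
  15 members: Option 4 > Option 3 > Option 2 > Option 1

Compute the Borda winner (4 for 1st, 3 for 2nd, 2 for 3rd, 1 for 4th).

Option 4

Option 1: 13×4 + 16×2 + 10×1 + 21×4 + 12×2 + 15×1 = 217
Option 2: 13×1 + 16×3 + 10×2 + 21×2 + 12×3 + 15×2 = 189
Option 3: 13×2 + 16×1 + 10×4 + 21×1 + 12×4 + 15×3 = 196
Option 4: 13×3 + 16×4 + 10×3 + 21×3 + 12×1 + 15×4 = 268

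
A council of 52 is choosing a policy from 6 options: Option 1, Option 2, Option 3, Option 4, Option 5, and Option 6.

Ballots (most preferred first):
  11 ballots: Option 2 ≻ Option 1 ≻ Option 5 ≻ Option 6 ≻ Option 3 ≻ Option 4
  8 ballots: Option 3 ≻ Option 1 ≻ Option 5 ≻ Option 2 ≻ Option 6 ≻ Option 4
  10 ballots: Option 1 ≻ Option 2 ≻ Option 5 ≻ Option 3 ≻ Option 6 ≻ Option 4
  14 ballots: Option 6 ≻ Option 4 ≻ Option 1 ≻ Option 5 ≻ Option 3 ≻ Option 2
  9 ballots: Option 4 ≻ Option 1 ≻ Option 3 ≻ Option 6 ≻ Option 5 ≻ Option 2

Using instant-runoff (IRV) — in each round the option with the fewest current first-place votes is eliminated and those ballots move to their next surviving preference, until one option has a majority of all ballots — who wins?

Round 1: Option 1 10, Option 2 11, Option 3 8, Option 4 9, Option 5 0, Option 6 14. Option 5 eliminated.
Round 2: Option 1 10, Option 2 11, Option 3 8, Option 4 9, Option 6 14. Option 3 eliminated.
Round 3: Option 1 18, Option 2 11, Option 4 9, Option 6 14. Option 4 eliminated.
Round 4: Option 1 27, Option 2 11, Option 6 14. Option 1 has a majority (≥27).

Option 1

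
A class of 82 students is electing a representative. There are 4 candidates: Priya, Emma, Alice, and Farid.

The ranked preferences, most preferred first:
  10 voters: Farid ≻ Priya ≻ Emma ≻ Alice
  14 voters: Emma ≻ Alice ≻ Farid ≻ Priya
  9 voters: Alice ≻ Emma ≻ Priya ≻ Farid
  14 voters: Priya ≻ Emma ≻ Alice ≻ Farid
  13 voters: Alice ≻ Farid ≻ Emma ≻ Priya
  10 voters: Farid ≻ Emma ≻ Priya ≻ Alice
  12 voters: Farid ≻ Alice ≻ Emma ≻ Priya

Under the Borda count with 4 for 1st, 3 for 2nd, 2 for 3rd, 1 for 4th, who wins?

Emma

Priya: 10×3 + 14×1 + 9×2 + 14×4 + 13×1 + 10×2 + 12×1 = 163
Emma: 10×2 + 14×4 + 9×3 + 14×3 + 13×2 + 10×3 + 12×2 = 225
Alice: 10×1 + 14×3 + 9×4 + 14×2 + 13×4 + 10×1 + 12×3 = 214
Farid: 10×4 + 14×2 + 9×1 + 14×1 + 13×3 + 10×4 + 12×4 = 218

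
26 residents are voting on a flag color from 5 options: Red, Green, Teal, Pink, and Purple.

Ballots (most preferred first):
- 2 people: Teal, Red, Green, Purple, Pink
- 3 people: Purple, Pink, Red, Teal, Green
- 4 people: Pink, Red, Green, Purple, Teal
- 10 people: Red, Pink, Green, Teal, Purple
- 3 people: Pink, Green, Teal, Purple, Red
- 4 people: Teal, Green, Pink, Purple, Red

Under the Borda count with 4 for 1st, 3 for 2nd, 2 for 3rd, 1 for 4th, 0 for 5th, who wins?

Red: 2×3 + 3×2 + 4×3 + 10×4 + 3×0 + 4×0 = 64
Green: 2×2 + 3×0 + 4×2 + 10×2 + 3×3 + 4×3 = 53
Teal: 2×4 + 3×1 + 4×0 + 10×1 + 3×2 + 4×4 = 43
Pink: 2×0 + 3×3 + 4×4 + 10×3 + 3×4 + 4×2 = 75
Purple: 2×1 + 3×4 + 4×1 + 10×0 + 3×1 + 4×1 = 25

Pink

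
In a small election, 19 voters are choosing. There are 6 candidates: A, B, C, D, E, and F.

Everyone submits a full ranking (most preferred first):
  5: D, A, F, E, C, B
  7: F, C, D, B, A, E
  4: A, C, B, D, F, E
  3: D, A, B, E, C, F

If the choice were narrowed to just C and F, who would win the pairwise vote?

C is ranked above F on 7 ballots; F above C on 12.

F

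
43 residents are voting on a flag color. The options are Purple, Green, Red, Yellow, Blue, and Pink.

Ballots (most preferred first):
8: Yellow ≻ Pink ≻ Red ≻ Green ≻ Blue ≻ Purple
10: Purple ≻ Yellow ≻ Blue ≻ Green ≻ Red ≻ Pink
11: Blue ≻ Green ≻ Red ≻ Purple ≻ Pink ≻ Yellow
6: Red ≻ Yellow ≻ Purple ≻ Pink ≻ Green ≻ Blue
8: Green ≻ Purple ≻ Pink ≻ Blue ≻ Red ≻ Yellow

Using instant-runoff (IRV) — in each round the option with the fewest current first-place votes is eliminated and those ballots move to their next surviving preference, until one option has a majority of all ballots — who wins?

Round 1: Purple 10, Green 8, Red 6, Yellow 8, Blue 11, Pink 0. Pink eliminated.
Round 2: Purple 10, Green 8, Red 6, Yellow 8, Blue 11. Red eliminated.
Round 3: Purple 10, Green 8, Yellow 14, Blue 11. Green eliminated.
Round 4: Purple 18, Yellow 14, Blue 11. Blue eliminated.
Round 5: Purple 29, Yellow 14. Purple has a majority (≥22).

Purple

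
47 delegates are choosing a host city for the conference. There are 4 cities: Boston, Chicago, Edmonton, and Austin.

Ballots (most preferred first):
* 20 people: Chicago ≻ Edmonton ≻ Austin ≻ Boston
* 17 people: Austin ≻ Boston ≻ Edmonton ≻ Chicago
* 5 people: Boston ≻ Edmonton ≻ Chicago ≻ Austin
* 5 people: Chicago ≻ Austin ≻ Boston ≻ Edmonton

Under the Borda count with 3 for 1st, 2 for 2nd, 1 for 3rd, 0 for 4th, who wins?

Boston: 20×0 + 17×2 + 5×3 + 5×1 = 54
Chicago: 20×3 + 17×0 + 5×1 + 5×3 = 80
Edmonton: 20×2 + 17×1 + 5×2 + 5×0 = 67
Austin: 20×1 + 17×3 + 5×0 + 5×2 = 81

Austin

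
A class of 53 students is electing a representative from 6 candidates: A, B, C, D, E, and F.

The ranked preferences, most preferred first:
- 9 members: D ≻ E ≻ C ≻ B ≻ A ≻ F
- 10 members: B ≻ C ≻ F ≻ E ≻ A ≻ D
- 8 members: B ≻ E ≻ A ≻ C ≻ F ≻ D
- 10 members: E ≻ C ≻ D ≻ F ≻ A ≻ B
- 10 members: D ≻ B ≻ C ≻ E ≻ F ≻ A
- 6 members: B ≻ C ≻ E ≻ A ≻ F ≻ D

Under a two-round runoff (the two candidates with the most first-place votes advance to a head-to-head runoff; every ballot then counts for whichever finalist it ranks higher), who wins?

Round 1 first-place votes: A 0, B 24, C 0, D 19, E 10, F 0. B and D advance.
Runoff: B is ranked above D on 24 ballots, D above B on 29.

D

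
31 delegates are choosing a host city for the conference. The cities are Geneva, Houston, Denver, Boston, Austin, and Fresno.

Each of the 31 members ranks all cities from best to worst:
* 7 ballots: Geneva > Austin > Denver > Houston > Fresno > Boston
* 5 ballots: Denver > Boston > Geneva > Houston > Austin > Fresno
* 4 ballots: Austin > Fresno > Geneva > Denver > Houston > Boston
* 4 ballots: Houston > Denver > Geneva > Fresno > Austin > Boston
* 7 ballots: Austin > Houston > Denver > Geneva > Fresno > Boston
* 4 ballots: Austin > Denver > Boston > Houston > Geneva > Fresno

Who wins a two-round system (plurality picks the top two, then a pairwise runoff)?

Geneva

Round 1 first-place votes: Geneva 7, Houston 4, Denver 5, Boston 0, Austin 15, Fresno 0. Austin and Geneva advance.
Runoff: Austin is ranked above Geneva on 15 ballots, Geneva above Austin on 16.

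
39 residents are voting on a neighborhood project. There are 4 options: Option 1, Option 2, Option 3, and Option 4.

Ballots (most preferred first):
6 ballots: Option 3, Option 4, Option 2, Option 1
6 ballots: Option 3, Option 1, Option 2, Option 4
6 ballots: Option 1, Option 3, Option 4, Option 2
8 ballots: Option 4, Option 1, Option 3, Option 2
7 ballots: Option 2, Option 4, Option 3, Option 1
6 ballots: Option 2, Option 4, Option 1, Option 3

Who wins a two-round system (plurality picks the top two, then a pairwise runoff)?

Round 1 first-place votes: Option 1 6, Option 2 13, Option 3 12, Option 4 8. Option 2 and Option 3 advance.
Runoff: Option 2 is ranked above Option 3 on 13 ballots, Option 3 above Option 2 on 26.

Option 3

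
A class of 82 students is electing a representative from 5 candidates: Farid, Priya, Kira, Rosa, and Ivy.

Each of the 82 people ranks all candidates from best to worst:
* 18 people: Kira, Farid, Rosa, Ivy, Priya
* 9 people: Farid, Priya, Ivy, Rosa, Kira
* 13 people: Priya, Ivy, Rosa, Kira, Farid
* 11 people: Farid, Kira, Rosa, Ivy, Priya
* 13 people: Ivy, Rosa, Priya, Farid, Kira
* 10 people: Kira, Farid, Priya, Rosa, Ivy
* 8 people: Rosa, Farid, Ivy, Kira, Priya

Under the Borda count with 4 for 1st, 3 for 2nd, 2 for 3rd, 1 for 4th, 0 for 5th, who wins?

Farid: 18×3 + 9×4 + 13×0 + 11×4 + 13×1 + 10×3 + 8×3 = 201
Priya: 18×0 + 9×3 + 13×4 + 11×0 + 13×2 + 10×2 + 8×0 = 125
Kira: 18×4 + 9×0 + 13×1 + 11×3 + 13×0 + 10×4 + 8×1 = 166
Rosa: 18×2 + 9×1 + 13×2 + 11×2 + 13×3 + 10×1 + 8×4 = 174
Ivy: 18×1 + 9×2 + 13×3 + 11×1 + 13×4 + 10×0 + 8×2 = 154

Farid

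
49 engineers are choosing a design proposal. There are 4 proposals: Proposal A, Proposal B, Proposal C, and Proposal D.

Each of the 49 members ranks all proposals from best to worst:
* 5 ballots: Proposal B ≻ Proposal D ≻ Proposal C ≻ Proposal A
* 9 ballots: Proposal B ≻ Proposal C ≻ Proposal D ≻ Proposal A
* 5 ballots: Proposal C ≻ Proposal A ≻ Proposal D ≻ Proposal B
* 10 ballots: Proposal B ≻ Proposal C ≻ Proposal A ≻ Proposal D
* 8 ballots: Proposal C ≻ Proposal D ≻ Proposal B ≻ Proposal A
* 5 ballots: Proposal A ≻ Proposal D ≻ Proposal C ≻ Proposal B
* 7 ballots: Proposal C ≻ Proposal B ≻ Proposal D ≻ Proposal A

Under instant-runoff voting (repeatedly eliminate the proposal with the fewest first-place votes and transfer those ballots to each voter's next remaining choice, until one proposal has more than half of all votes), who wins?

Proposal C

Round 1: Proposal A 5, Proposal B 24, Proposal C 20, Proposal D 0. Proposal D eliminated.
Round 2: Proposal A 5, Proposal B 24, Proposal C 20. Proposal A eliminated.
Round 3: Proposal B 24, Proposal C 25. Proposal C has a majority (≥25).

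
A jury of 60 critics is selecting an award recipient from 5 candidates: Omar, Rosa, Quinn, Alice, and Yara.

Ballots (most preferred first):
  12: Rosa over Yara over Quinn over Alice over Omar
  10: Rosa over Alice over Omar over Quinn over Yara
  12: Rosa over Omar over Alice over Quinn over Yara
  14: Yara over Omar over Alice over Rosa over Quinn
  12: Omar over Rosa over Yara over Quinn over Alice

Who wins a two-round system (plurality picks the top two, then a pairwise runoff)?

Rosa

Round 1 first-place votes: Omar 12, Rosa 34, Quinn 0, Alice 0, Yara 14. Rosa and Yara advance.
Runoff: Rosa is ranked above Yara on 46 ballots, Yara above Rosa on 14.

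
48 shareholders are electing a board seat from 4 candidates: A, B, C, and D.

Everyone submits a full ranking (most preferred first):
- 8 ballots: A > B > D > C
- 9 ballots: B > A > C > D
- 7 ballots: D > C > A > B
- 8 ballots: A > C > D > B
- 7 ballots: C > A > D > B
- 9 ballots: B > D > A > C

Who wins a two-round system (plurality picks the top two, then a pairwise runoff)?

A

Round 1 first-place votes: A 16, B 18, C 7, D 7. B and A advance.
Runoff: B is ranked above A on 18 ballots, A above B on 30.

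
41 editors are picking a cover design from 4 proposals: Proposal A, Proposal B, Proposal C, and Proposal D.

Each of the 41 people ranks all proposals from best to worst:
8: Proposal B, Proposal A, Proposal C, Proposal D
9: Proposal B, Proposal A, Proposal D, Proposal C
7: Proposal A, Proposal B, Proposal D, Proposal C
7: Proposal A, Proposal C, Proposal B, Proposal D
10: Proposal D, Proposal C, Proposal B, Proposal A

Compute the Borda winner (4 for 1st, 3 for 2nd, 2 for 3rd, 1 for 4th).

Proposal B

Proposal A: 8×3 + 9×3 + 7×4 + 7×4 + 10×1 = 117
Proposal B: 8×4 + 9×4 + 7×3 + 7×2 + 10×2 = 123
Proposal C: 8×2 + 9×1 + 7×1 + 7×3 + 10×3 = 83
Proposal D: 8×1 + 9×2 + 7×2 + 7×1 + 10×4 = 87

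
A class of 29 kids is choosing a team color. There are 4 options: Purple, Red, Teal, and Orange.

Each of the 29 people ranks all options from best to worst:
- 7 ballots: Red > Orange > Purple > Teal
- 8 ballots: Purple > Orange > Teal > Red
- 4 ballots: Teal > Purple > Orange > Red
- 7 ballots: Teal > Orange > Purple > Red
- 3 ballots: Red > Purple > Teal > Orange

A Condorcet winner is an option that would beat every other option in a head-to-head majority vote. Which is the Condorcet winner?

Purple vs Red: 19–10
Purple vs Teal: 18–11
Purple vs Orange: 15–14
Purple beats every other option.

Purple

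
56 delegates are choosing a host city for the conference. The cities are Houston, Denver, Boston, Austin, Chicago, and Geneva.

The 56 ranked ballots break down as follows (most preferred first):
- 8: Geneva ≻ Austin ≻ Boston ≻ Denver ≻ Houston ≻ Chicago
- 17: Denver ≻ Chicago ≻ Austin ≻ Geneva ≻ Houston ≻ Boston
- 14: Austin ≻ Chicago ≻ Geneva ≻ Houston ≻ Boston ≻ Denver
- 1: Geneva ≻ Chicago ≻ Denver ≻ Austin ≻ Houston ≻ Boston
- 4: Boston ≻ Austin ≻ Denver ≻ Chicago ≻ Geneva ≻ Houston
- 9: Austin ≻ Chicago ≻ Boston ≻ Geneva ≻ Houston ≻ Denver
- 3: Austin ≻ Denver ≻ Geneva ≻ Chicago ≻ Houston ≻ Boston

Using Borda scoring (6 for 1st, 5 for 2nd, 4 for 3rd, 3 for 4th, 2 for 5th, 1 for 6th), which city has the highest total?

Austin

Houston: 8×2 + 17×2 + 14×3 + 1×2 + 4×1 + 9×2 + 3×2 = 122
Denver: 8×3 + 17×6 + 14×1 + 1×4 + 4×4 + 9×1 + 3×5 = 184
Boston: 8×4 + 17×1 + 14×2 + 1×1 + 4×6 + 9×4 + 3×1 = 141
Austin: 8×5 + 17×4 + 14×6 + 1×3 + 4×5 + 9×6 + 3×6 = 287
Chicago: 8×1 + 17×5 + 14×5 + 1×5 + 4×3 + 9×5 + 3×3 = 234
Geneva: 8×6 + 17×3 + 14×4 + 1×6 + 4×2 + 9×3 + 3×4 = 208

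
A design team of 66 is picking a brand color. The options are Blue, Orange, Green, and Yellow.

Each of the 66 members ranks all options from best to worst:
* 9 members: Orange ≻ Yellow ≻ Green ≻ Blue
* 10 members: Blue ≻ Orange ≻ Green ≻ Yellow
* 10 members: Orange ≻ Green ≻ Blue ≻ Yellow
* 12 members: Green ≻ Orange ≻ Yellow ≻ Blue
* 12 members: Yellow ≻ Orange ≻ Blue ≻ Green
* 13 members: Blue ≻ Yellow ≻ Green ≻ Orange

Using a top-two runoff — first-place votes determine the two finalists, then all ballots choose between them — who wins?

Round 1 first-place votes: Blue 23, Orange 19, Green 12, Yellow 12. Blue and Orange advance.
Runoff: Blue is ranked above Orange on 23 ballots, Orange above Blue on 43.

Orange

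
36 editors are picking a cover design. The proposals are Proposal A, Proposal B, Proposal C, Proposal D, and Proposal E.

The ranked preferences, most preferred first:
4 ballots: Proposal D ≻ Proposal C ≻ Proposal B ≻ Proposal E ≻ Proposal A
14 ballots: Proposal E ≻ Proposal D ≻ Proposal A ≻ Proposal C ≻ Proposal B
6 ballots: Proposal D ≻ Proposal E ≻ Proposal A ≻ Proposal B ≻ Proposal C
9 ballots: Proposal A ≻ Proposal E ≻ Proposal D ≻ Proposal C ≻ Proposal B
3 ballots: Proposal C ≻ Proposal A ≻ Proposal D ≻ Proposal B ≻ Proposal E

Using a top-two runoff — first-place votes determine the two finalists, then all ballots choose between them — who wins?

Proposal E

Round 1 first-place votes: Proposal A 9, Proposal B 0, Proposal C 3, Proposal D 10, Proposal E 14. Proposal E and Proposal D advance.
Runoff: Proposal E is ranked above Proposal D on 23 ballots, Proposal D above Proposal E on 13.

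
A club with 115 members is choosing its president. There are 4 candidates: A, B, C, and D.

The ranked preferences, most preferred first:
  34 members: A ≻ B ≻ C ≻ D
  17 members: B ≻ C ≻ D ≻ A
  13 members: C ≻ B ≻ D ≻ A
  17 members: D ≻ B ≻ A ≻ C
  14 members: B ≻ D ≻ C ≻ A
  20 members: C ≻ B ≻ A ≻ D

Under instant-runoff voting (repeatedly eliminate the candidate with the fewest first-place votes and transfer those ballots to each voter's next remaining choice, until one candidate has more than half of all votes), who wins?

Round 1: A 34, B 31, C 33, D 17. D eliminated.
Round 2: A 34, B 48, C 33. C eliminated.
Round 3: A 34, B 81. B has a majority (≥58).

B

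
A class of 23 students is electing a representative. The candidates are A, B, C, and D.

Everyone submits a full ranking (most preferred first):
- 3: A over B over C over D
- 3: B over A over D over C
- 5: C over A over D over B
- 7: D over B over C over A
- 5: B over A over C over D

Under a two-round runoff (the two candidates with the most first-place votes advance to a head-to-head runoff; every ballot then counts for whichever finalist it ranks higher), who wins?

D

Round 1 first-place votes: A 3, B 8, C 5, D 7. B and D advance.
Runoff: B is ranked above D on 11 ballots, D above B on 12.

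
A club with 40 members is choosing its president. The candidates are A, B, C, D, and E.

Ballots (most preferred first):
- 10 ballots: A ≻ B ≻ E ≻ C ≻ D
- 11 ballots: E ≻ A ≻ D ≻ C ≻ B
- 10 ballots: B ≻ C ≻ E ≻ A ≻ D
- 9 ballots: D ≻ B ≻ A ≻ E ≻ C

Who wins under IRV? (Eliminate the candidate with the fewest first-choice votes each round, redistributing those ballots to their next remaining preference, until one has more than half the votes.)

Round 1: A 10, B 10, C 0, D 9, E 11. C eliminated.
Round 2: A 10, B 10, D 9, E 11. D eliminated.
Round 3: A 10, B 19, E 11. A eliminated.
Round 4: B 29, E 11. B has a majority (≥21).

B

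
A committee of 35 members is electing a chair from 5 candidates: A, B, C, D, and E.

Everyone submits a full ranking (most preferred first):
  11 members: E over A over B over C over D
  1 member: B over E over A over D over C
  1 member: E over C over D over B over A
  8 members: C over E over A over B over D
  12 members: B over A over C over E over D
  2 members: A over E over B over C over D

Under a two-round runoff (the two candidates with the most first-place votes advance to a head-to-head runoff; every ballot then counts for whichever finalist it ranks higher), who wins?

Round 1 first-place votes: A 2, B 13, C 8, D 0, E 12. B and E advance.
Runoff: B is ranked above E on 13 ballots, E above B on 22.

E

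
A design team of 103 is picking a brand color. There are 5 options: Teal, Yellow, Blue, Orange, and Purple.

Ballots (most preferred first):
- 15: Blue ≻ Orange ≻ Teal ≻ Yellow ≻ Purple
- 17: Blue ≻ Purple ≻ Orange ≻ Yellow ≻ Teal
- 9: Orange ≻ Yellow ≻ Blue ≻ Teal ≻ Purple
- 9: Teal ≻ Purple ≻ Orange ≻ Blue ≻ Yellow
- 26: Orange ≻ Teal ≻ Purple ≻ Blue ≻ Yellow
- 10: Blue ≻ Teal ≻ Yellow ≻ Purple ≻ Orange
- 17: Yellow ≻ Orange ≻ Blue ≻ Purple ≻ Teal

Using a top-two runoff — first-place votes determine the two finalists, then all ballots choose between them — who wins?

Orange

Round 1 first-place votes: Teal 9, Yellow 17, Blue 42, Orange 35, Purple 0. Blue and Orange advance.
Runoff: Blue is ranked above Orange on 42 ballots, Orange above Blue on 61.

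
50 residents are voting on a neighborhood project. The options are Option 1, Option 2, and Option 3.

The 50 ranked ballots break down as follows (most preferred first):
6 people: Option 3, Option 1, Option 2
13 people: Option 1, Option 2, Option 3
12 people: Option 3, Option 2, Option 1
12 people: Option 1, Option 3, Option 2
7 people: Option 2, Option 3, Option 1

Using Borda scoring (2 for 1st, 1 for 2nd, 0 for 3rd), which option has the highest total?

Option 1

Option 1: 6×1 + 13×2 + 12×0 + 12×2 + 7×0 = 56
Option 2: 6×0 + 13×1 + 12×1 + 12×0 + 7×2 = 39
Option 3: 6×2 + 13×0 + 12×2 + 12×1 + 7×1 = 55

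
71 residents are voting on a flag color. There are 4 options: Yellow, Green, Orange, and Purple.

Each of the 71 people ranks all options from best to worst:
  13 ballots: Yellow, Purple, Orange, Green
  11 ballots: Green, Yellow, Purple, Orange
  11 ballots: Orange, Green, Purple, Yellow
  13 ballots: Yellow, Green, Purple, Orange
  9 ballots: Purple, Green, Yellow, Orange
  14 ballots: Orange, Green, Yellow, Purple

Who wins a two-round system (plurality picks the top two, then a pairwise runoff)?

Round 1 first-place votes: Yellow 26, Green 11, Orange 25, Purple 9. Yellow and Orange advance.
Runoff: Yellow is ranked above Orange on 46 ballots, Orange above Yellow on 25.

Yellow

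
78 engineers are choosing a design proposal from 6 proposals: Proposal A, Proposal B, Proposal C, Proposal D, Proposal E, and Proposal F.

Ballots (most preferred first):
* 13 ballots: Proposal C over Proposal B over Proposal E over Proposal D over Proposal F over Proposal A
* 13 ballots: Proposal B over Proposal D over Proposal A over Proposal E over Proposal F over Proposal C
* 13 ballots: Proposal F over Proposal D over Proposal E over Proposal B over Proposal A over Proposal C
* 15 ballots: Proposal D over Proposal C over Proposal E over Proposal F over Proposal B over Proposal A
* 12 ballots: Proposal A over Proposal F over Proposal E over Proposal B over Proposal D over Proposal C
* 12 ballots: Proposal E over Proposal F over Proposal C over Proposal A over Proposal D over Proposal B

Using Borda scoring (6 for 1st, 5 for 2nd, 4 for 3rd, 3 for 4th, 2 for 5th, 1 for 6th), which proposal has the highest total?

Proposal A: 13×1 + 13×4 + 13×2 + 15×1 + 12×6 + 12×3 = 214
Proposal B: 13×5 + 13×6 + 13×3 + 15×2 + 12×3 + 12×1 = 260
Proposal C: 13×6 + 13×1 + 13×1 + 15×5 + 12×1 + 12×4 = 239
Proposal D: 13×3 + 13×5 + 13×5 + 15×6 + 12×2 + 12×2 = 307
Proposal E: 13×4 + 13×3 + 13×4 + 15×4 + 12×4 + 12×6 = 323
Proposal F: 13×2 + 13×2 + 13×6 + 15×3 + 12×5 + 12×5 = 295

Proposal E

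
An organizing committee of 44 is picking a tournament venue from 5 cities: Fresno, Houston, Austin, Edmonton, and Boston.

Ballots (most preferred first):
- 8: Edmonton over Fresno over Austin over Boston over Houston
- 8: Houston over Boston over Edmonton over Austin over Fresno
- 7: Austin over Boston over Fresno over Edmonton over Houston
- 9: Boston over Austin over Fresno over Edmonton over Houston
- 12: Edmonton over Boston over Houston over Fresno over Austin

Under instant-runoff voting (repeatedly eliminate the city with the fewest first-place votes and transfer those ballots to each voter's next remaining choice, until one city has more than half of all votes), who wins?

Round 1: Fresno 0, Houston 8, Austin 7, Edmonton 20, Boston 9. Fresno eliminated.
Round 2: Houston 8, Austin 7, Edmonton 20, Boston 9. Austin eliminated.
Round 3: Houston 8, Edmonton 20, Boston 16. Houston eliminated.
Round 4: Edmonton 20, Boston 24. Boston has a majority (≥23).

Boston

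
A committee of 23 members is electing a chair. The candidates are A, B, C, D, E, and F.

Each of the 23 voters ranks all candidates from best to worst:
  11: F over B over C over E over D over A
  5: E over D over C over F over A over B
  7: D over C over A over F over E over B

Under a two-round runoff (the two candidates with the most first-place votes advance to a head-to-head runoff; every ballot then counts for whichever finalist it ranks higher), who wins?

Round 1 first-place votes: A 0, B 0, C 0, D 7, E 5, F 11. F and D advance.
Runoff: F is ranked above D on 11 ballots, D above F on 12.

D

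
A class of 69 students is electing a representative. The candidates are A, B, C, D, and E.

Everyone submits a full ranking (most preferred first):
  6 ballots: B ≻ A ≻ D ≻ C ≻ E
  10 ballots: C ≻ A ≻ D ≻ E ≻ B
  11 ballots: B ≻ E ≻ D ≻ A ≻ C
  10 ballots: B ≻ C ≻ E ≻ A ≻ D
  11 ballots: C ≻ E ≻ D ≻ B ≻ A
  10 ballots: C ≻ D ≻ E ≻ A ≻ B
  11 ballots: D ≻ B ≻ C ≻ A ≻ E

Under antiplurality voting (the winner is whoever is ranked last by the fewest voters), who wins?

Last-place votes: A 11, B 20, C 11, D 10, E 17.

D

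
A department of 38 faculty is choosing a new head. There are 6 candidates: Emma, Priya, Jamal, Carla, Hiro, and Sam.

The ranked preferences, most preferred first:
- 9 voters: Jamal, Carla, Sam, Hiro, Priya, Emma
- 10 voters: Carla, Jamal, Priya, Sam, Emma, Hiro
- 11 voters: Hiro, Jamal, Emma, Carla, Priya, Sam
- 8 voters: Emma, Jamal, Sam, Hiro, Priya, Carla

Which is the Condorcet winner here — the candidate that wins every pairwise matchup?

Jamal

Jamal vs Emma: 30–8
Jamal vs Priya: 38–0
Jamal vs Carla: 28–10
Jamal vs Hiro: 27–11
Jamal vs Sam: 38–0
Jamal beats every other candidate.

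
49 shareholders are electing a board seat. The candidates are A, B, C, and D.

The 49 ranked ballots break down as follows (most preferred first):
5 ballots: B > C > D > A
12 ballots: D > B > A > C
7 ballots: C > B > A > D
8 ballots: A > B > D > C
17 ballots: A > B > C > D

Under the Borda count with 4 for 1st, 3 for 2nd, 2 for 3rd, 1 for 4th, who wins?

B

A: 5×1 + 12×2 + 7×2 + 8×4 + 17×4 = 143
B: 5×4 + 12×3 + 7×3 + 8×3 + 17×3 = 152
C: 5×3 + 12×1 + 7×4 + 8×1 + 17×2 = 97
D: 5×2 + 12×4 + 7×1 + 8×2 + 17×1 = 98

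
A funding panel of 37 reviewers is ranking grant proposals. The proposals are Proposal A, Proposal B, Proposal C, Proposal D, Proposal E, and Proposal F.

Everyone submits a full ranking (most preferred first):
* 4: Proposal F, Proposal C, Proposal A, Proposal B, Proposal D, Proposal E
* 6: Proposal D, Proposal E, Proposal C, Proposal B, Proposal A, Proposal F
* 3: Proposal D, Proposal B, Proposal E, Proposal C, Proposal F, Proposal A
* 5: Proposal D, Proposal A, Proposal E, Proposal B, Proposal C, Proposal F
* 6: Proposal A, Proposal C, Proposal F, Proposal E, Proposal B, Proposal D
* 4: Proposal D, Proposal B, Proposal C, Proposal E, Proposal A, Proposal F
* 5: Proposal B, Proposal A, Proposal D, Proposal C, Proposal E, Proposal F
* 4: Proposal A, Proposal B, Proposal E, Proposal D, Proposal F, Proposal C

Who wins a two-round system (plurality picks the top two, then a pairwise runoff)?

Proposal A

Round 1 first-place votes: Proposal A 10, Proposal B 5, Proposal C 0, Proposal D 18, Proposal E 0, Proposal F 4. Proposal D and Proposal A advance.
Runoff: Proposal D is ranked above Proposal A on 18 ballots, Proposal A above Proposal D on 19.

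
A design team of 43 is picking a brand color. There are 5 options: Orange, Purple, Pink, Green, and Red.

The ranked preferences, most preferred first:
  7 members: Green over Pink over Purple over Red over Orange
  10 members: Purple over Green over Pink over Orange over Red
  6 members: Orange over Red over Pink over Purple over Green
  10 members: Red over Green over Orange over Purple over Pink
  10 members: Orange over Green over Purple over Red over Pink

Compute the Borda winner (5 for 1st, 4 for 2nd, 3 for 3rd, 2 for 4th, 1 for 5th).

Green

Orange: 7×1 + 10×2 + 6×5 + 10×3 + 10×5 = 137
Purple: 7×3 + 10×5 + 6×2 + 10×2 + 10×3 = 133
Pink: 7×4 + 10×3 + 6×3 + 10×1 + 10×1 = 96
Green: 7×5 + 10×4 + 6×1 + 10×4 + 10×4 = 161
Red: 7×2 + 10×1 + 6×4 + 10×5 + 10×2 = 118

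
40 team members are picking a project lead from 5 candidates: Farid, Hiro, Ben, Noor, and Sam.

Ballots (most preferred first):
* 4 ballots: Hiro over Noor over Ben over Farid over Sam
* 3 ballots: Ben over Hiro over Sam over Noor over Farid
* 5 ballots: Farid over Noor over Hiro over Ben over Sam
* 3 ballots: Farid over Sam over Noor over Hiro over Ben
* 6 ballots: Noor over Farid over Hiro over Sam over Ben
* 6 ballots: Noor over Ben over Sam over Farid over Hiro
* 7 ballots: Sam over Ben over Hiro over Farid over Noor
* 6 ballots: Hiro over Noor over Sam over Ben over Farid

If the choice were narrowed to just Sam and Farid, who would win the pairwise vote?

Sam is ranked above Farid on 22 ballots; Farid above Sam on 18.

Sam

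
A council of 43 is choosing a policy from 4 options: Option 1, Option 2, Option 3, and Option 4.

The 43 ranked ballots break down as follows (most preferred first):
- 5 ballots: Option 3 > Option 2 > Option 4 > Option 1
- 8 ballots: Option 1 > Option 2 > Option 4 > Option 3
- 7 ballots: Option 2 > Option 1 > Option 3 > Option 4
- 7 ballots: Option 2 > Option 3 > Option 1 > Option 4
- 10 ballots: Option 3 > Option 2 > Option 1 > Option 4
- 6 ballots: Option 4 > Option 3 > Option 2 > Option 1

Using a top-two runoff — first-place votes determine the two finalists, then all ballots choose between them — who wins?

Option 2

Round 1 first-place votes: Option 1 8, Option 2 14, Option 3 15, Option 4 6. Option 3 and Option 2 advance.
Runoff: Option 3 is ranked above Option 2 on 21 ballots, Option 2 above Option 3 on 22.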